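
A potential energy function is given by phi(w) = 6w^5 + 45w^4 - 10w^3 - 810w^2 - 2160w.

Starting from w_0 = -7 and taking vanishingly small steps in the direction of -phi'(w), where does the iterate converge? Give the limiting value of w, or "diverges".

diverges

phi'(w) = 30(w - 3)(w + 2)(w + 3)(w + 4), so phi'(-7) = 18000.
Gradient descent moves in the -phi' direction, i.e. w is decreasing.
There is no critical point below w=-7, and phi' keeps the same sign, so the iterate runs off to −∞.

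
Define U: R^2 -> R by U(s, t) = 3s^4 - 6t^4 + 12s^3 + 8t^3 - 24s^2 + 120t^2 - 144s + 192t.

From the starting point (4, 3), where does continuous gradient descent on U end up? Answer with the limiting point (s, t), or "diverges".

(2, -1)

U is separable, so gradient descent decouples: s follows -∂U/∂s, t follows -∂U/∂t.
∂U/∂s = 12(s - 2)(s + 2)(s + 3); at s=4 this is 1008, so s decreases.
∂U/∂t = -24(t - 4)(t + 1)(t + 2); at t=3 this is 480, so t decreases.
s converges to its nearest critical value 2 (a local min of the s-part); t converges to -1. The iterate converges to (2, -1).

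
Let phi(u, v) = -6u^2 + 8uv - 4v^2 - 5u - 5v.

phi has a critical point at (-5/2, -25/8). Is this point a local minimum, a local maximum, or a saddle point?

The Hessian of phi is constant: H = [[-12, 8], [8, -8]].
det(H) = (-12)·(-8) − 8² = 32.
det(H) > 0 and tr(H) = -20 < 0, so H is negative definite and the point is a local maximum.

local maximum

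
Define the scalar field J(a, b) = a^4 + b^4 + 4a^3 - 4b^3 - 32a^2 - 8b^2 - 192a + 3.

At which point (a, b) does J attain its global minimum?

J(a,b) separates as P(a) + Q(b) + 3, so its minimum is min P + min Q + 3.
P'(a) = 4(a - 4)(a + 3)(a + 4) vanishes at a ∈ {-4, -3, 4}; Q'(b) = 4b(b - 4)(b + 1) vanishes at b ∈ {-1, 0, 4}.
Local minima of P (where P''>0): P(-4)=256, P(4)=-768. Local minima of Q: Q(-1)=-3, Q(4)=-128.
So the global minimum of J is P(4) + Q(4) + 3 = -768 − 128 + 3 = -893, attained at (4, 4).

(4, 4)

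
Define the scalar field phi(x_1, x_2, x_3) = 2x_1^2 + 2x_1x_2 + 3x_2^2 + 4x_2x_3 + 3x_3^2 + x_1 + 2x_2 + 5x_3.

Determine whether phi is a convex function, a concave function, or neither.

phi is quadratic, so its Hessian is the constant matrix H = [[4, 2, 0], [2, 6, 4], [0, 4, 6]].
Leading principal minors: 4, 20, 56.
All positive ⇒ H ≻ 0 ⇒ convex.

convex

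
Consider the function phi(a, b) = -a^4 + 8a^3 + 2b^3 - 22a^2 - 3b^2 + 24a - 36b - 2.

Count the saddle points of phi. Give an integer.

phi separates as a function of a plus a function of b, so ∇phi=0 decouples.
∂phi/∂a = -4(a - 3)(a - 2)(a - 1) = 0 at a ∈ {1, 2, 3}; ∂phi/∂b = 6(b - 3)(b + 2) = 0 at b ∈ {-2, 3}.
The Hessian is diagonal: diag(phi_aa, phi_bb). Second derivatives: phi_aa(1)=-8, phi_aa(2)=4, phi_aa(3)=-8; phi_bb(-2)=-30, phi_bb(3)=30.
Saddle points occur where the two diagonal entries have opposite signs: (1, 3), (2, -2), (3, 3). Count: 3.

3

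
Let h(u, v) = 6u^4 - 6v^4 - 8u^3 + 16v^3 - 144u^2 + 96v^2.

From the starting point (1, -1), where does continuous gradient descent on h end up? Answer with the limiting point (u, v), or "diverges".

(4, 0)

h is separable, so gradient descent decouples: u follows -∂h/∂u, v follows -∂h/∂v.
∂h/∂u = 24u(u - 4)(u + 3); at u=1 this is -288, so u increases.
∂h/∂v = -24v(v - 4)(v + 2); at v=-1 this is -120, so v increases.
u converges to its nearest critical value 4 (a local min of the u-part); v converges to 0. The iterate converges to (4, 0).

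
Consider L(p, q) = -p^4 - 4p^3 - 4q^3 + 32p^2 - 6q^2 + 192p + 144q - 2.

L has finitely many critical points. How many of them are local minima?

1

L separates as a function of p plus a function of q, so ∇L=0 decouples.
∂L/∂p = -4(p - 4)(p + 3)(p + 4) = 0 at p ∈ {-4, -3, 4}; ∂L/∂q = -12(q - 3)(q + 4) = 0 at q ∈ {-4, 3}.
The Hessian is diagonal: diag(L_pp, L_qq). Second derivatives: L_pp(-4)=-32, L_pp(-3)=28, L_pp(4)=-224; L_qq(-4)=84, L_qq(3)=-84.
Local minima occur where both diagonal entries positive: (-3, -4). Count: 1.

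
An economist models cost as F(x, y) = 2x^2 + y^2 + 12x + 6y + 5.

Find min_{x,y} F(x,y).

F(x,y) separates as P(x) + Q(y) + 5, so its minimum is min P + min Q + 5.
P'(x) = 4x + 12 vanishes at x ∈ {-3}; Q'(y) = 2y + 6 vanishes at y ∈ {-3}.
Local minima of P (where P''>0): P(-3)=-18. Local minima of Q: Q(-3)=-9.
So the global minimum of F is P(-3) + Q(-3) + 5 = -18 − 9 + 5 = -22, attained at (-3, -3).

-22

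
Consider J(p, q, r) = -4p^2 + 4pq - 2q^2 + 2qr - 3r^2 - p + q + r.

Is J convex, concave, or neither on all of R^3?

J is quadratic, so its Hessian is the constant matrix H = [[-8, 4, 0], [4, -4, 2], [0, 2, -6]].
Leading principal minors: -8, 16, -64.
Signs alternate −, +, − ⇒ H ≺ 0 ⇒ concave.

concave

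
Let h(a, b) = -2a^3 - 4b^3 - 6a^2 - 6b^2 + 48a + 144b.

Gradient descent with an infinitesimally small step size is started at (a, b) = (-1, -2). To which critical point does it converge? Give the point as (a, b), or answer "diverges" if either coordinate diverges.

h is separable, so gradient descent decouples: a follows -∂h/∂a, b follows -∂h/∂b.
∂h/∂a = -6(a - 2)(a + 4); at a=-1 this is 54, so a decreases.
∂h/∂b = -12(b - 3)(b + 4); at b=-2 this is 120, so b decreases.
a converges to its nearest critical value -4 (a local min of the a-part); b converges to -4. The iterate converges to (-4, -4).

(-4, -4)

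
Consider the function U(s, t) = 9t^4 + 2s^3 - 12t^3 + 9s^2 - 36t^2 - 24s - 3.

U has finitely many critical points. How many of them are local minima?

2

U separates as a function of s plus a function of t, so ∇U=0 decouples.
∂U/∂s = 6(s - 1)(s + 4) = 0 at s ∈ {-4, 1}; ∂U/∂t = 36t(t - 2)(t + 1) = 0 at t ∈ {-1, 0, 2}.
The Hessian is diagonal: diag(U_ss, U_tt). Second derivatives: U_ss(-4)=-30, U_ss(1)=30; U_tt(-1)=108, U_tt(0)=-72, U_tt(2)=216.
Local minima occur where both diagonal entries positive: (1, -1), (1, 2). Count: 2.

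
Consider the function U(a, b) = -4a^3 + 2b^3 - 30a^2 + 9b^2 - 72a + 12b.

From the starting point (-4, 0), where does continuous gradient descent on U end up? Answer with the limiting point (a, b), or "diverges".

(-3, -1)

U is separable, so gradient descent decouples: a follows -∂U/∂a, b follows -∂U/∂b.
∂U/∂a = -12(a + 2)(a + 3); at a=-4 this is -24, so a increases.
∂U/∂b = 6(b + 1)(b + 2); at b=0 this is 12, so b decreases.
a converges to its nearest critical value -3 (a local min of the a-part); b converges to -1. The iterate converges to (-3, -1).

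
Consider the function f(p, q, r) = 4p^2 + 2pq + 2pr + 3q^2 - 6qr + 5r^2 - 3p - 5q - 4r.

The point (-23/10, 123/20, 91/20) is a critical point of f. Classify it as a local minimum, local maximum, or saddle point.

The Hessian is constant: H = [[8, 2, 2], [2, 6, -6], [2, -6, 10]].
Leading principal minors: Δ₁ = 8, Δ₂ = 44, Δ₃ = 80.
All leading minors are positive, so H is positive definite: a local minimum.

local minimum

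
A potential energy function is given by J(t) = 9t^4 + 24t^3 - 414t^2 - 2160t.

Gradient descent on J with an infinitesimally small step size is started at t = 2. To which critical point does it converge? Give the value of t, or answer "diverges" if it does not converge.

J'(t) = 36(t - 5)(t + 3)(t + 4), so J'(2) = -3240.
Gradient descent moves in the -J' direction, i.e. t is increasing.
The nearest critical point in that direction is t = 5, where J'' = 2592 > 0 (a local minimum). The iterate converges there.

5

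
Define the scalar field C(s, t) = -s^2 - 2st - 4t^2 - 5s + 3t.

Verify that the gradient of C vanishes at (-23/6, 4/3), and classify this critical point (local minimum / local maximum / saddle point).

local maximum

∇C = (-2s - 2t - 5, -2s - 8t + 3); substituting (-23/6, 4/3) gives ∇C = (0, 0), so (-23/6, 4/3) is indeed a critical point.
The Hessian of C is constant: H = [[-2, -2], [-2, -8]].
det(H) = (-2)·(-8) − (-2)² = 12.
det(H) > 0 and tr(H) = -10 < 0, so H is negative definite and the point is a local maximum.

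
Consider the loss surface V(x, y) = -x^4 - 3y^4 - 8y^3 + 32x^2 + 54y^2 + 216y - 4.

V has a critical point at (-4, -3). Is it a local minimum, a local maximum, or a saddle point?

The mixed partial ∂²V/∂x∂y is 0, so the Hessian at any point is diag(V_xx, V_yy) = diag(4(-3x^2 + 16), 12(-3y^2 - 4y + 9)).
At (-4, -3): H = diag(-128, -72).
Both eigenvalues are negative, so H is negative definite: a local maximum.

local maximum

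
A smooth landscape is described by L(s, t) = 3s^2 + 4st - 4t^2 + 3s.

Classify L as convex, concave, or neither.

neither

L is quadratic, so its Hessian is the constant matrix H = [[6, 4], [4, -8]].
det(H) = -64, tr(H) = -2.
det(H) < 0, so H is indefinite: neither convex nor concave.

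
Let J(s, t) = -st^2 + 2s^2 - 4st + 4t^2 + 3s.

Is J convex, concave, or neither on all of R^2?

neither

The term -st^2 is cubic, so the Hessian is not constant.
∂²J/∂t² = -2s + 8, which takes both signs as s varies (negative for sufficiently large s). A diagonal entry of the Hessian changing sign means the Hessian is neither positive- nor negative-semidefinite on all of R^2.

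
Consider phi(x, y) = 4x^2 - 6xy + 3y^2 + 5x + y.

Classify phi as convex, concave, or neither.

convex

phi is quadratic, so its Hessian is the constant matrix H = [[8, -6], [-6, 6]].
det(H) = 12, tr(H) = 14.
det(H) > 0 and tr(H) > 0, so H is positive definite everywhere: convex.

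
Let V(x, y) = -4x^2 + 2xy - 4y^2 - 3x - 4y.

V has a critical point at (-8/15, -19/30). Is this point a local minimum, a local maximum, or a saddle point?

local maximum

The Hessian of V is constant: H = [[-8, 2], [2, -8]].
det(H) = (-8)·(-8) − 2² = 60.
det(H) > 0 and tr(H) = -16 < 0, so H is negative definite and the point is a local maximum.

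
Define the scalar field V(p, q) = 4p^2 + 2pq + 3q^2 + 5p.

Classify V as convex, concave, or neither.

V is quadratic, so its Hessian is the constant matrix H = [[8, 2], [2, 6]].
det(H) = 44, tr(H) = 14.
det(H) > 0 and tr(H) > 0, so H is positive definite everywhere: convex.

convex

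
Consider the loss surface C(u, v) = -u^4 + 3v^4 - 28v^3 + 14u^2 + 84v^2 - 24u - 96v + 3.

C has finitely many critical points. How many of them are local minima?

C separates as a function of u plus a function of v, so ∇C=0 decouples.
∂C/∂u = -4(u - 2)(u - 1)(u + 3) = 0 at u ∈ {-3, 1, 2}; ∂C/∂v = 12(v - 4)(v - 2)(v - 1) = 0 at v ∈ {1, 2, 4}.
The Hessian is diagonal: diag(C_uu, C_vv). Second derivatives: C_uu(-3)=-80, C_uu(1)=16, C_uu(2)=-20; C_vv(1)=36, C_vv(2)=-24, C_vv(4)=72.
Local minima occur where both diagonal entries positive: (1, 1), (1, 4). Count: 2.

2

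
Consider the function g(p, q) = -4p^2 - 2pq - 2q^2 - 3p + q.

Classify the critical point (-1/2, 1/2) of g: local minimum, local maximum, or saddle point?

The Hessian of g is constant: H = [[-8, -2], [-2, -4]].
det(H) = (-8)·(-4) − (-2)² = 28.
det(H) > 0 and tr(H) = -12 < 0, so H is negative definite and the point is a local maximum.

local maximum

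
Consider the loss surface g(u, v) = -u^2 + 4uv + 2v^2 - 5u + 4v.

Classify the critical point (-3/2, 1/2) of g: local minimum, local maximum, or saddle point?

saddle point

The Hessian of g is constant: H = [[-2, 4], [4, 4]].
det(H) = (-2)·4 − 4² = -24.
Since det(H) < 0, H is indefinite and the critical point is a saddle point.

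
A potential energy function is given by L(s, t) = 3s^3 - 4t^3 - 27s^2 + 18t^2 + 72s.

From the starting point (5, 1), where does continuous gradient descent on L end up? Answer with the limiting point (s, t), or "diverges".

(4, 0)

L is separable, so gradient descent decouples: s follows -∂L/∂s, t follows -∂L/∂t.
∂L/∂s = 9(s - 4)(s - 2); at s=5 this is 27, so s decreases.
∂L/∂t = -12t(t - 3); at t=1 this is 24, so t decreases.
s converges to its nearest critical value 4 (a local min of the s-part); t converges to 0. The iterate converges to (4, 0).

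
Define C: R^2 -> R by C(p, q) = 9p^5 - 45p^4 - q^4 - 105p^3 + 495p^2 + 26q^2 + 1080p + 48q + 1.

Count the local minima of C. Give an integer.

C separates as a function of p plus a function of q, so ∇C=0 decouples.
∂C/∂p = 45(p - 4)(p - 3)(p + 1)(p + 2) = 0 at p ∈ {-2, -1, 3, 4}; ∂C/∂q = -4(q - 4)(q + 1)(q + 3) = 0 at q ∈ {-3, -1, 4}.
The Hessian is diagonal: diag(C_pp, C_qq). Second derivatives: C_pp(-2)=-1350, C_pp(-1)=900, C_pp(3)=-900, C_pp(4)=1350; C_qq(-3)=-56, C_qq(-1)=40, C_qq(4)=-140.
Local minima occur where both diagonal entries positive: (-1, -1), (4, -1). Count: 2.

2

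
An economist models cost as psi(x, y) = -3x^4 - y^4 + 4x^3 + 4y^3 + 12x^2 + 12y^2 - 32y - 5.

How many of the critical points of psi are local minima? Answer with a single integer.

psi separates as a function of x plus a function of y, so ∇psi=0 decouples.
∂psi/∂x = -12x(x - 2)(x + 1) = 0 at x ∈ {-1, 0, 2}; ∂psi/∂y = -4(y - 4)(y - 1)(y + 2) = 0 at y ∈ {-2, 1, 4}.
The Hessian is diagonal: diag(psi_xx, psi_yy). Second derivatives: psi_xx(-1)=-36, psi_xx(0)=24, psi_xx(2)=-72; psi_yy(-2)=-72, psi_yy(1)=36, psi_yy(4)=-72.
Local minima occur where both diagonal entries positive: (0, 1). Count: 1.

1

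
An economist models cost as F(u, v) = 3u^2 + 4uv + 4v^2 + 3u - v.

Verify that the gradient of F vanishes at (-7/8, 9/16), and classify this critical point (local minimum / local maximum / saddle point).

local minimum

∇F = (6u + 4v + 3, 4u + 8v - 1); substituting (-7/8, 9/16) gives ∇F = (0, 0), so (-7/8, 9/16) is indeed a critical point.
The Hessian of F is constant: H = [[6, 4], [4, 8]].
det(H) = 6·8 − 4² = 32.
det(H) > 0 and tr(H) = 14 > 0, so H is positive definite and the point is a local minimum.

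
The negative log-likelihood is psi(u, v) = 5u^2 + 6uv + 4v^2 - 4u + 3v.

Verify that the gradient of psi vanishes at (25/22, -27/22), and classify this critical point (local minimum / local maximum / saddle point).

∇psi = (10u + 6v - 4, 6u + 8v + 3); substituting (25/22, -27/22) gives ∇psi = (0, 0), so (25/22, -27/22) is indeed a critical point.
The Hessian of psi is constant: H = [[10, 6], [6, 8]].
det(H) = 10·8 − 6² = 44.
det(H) > 0 and tr(H) = 18 > 0, so H is positive definite and the point is a local minimum.

local minimum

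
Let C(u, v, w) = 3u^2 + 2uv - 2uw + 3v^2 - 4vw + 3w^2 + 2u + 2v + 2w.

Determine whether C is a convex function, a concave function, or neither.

convex

C is quadratic, so its Hessian is the constant matrix H = [[6, 2, -2], [2, 6, -4], [-2, -4, 6]].
Leading principal minors: 6, 32, 104.
All positive ⇒ H ≻ 0 ⇒ convex.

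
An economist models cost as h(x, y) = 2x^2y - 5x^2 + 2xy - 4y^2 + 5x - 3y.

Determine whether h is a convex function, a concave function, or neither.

The term 2x^2y is cubic, so the Hessian is not constant.
∂²h/∂x² = 4y - 10, which takes both signs as y varies (negative for sufficiently negative y). A diagonal entry of the Hessian changing sign means the Hessian is neither positive- nor negative-semidefinite on all of R^2.

neither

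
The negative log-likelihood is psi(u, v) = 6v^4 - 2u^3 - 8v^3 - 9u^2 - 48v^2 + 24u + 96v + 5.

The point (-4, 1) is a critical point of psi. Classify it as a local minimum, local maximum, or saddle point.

The mixed partial ∂²psi/∂u∂v is 0, so the Hessian at any point is diag(psi_uu, psi_vv) = diag(-6(2u + 3), 24(3v^2 - 2v - 4)).
At (-4, 1): H = diag(30, -72).
The eigenvalues have opposite signs, so H is indefinite: a saddle point.

saddle point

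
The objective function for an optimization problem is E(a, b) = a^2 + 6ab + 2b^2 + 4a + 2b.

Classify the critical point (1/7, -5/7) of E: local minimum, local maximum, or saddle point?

saddle point

The Hessian of E is constant: H = [[2, 6], [6, 4]].
det(H) = 2·4 − 6² = -28.
Since det(H) < 0, H is indefinite and the critical point is a saddle point.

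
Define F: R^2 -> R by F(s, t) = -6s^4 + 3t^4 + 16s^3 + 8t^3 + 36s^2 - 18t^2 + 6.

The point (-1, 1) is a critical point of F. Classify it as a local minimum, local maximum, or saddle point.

saddle point

The mixed partial ∂²F/∂s∂t is 0, so the Hessian at any point is diag(F_ss, F_tt) = diag(24(-3s^2 + 4s + 3), 12(3t^2 + 4t - 3)).
At (-1, 1): H = diag(-96, 48).
The eigenvalues have opposite signs, so H is indefinite: a saddle point.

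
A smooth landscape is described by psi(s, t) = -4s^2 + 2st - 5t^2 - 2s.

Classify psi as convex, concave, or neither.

psi is quadratic, so its Hessian is the constant matrix H = [[-8, 2], [2, -10]].
det(H) = 76, tr(H) = -18.
det(H) > 0 and tr(H) < 0, so H is negative definite everywhere: concave.

concave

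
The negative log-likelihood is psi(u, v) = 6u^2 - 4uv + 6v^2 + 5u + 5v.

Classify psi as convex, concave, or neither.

psi is quadratic, so its Hessian is the constant matrix H = [[12, -4], [-4, 12]].
det(H) = 128, tr(H) = 24.
det(H) > 0 and tr(H) > 0, so H is positive definite everywhere: convex.

convex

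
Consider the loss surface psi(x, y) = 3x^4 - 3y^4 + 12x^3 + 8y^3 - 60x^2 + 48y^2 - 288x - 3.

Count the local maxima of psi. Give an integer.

psi separates as a function of x plus a function of y, so ∇psi=0 decouples.
∂psi/∂x = 12(x - 3)(x + 2)(x + 4) = 0 at x ∈ {-4, -2, 3}; ∂psi/∂y = -12y(y - 4)(y + 2) = 0 at y ∈ {-2, 0, 4}.
The Hessian is diagonal: diag(psi_xx, psi_yy). Second derivatives: psi_xx(-4)=168, psi_xx(-2)=-120, psi_xx(3)=420; psi_yy(-2)=-144, psi_yy(0)=96, psi_yy(4)=-288.
Local maxima occur where both diagonal entries negative: (-2, -2), (-2, 4). Count: 2.

2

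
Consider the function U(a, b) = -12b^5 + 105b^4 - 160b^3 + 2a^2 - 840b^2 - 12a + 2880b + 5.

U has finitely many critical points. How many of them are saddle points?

2

U separates as a function of a plus a function of b, so ∇U=0 decouples.
∂U/∂a = 4(a - 3) = 0 at a ∈ {3}; ∂U/∂b = -60(b - 4)(b - 3)(b - 2)(b + 2) = 0 at b ∈ {-2, 2, 3, 4}.
The Hessian is diagonal: diag(U_aa, U_bb). Second derivatives: U_aa(3)=4; U_bb(-2)=7200, U_bb(2)=-480, U_bb(3)=300, U_bb(4)=-720.
Saddle points occur where the two diagonal entries have opposite signs: (3, 2), (3, 4). Count: 2.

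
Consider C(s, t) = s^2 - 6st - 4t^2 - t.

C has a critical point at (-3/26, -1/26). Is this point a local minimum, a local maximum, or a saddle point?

saddle point

The Hessian of C is constant: H = [[2, -6], [-6, -8]].
det(H) = 2·(-8) − (-6)² = -52.
Since det(H) < 0, H is indefinite and the critical point is a saddle point.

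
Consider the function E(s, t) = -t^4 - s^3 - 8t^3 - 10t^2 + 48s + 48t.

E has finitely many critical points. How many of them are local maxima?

2

E separates as a function of s plus a function of t, so ∇E=0 decouples.
∂E/∂s = -3(s - 4)(s + 4) = 0 at s ∈ {-4, 4}; ∂E/∂t = -4(t - 1)(t + 3)(t + 4) = 0 at t ∈ {-4, -3, 1}.
The Hessian is diagonal: diag(E_ss, E_tt). Second derivatives: E_ss(-4)=24, E_ss(4)=-24; E_tt(-4)=-20, E_tt(-3)=16, E_tt(1)=-80.
Local maxima occur where both diagonal entries negative: (4, -4), (4, 1). Count: 2.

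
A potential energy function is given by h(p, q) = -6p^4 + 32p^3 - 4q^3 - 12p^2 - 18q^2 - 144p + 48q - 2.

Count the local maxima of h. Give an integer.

h separates as a function of p plus a function of q, so ∇h=0 decouples.
∂h/∂p = -24(p - 3)(p - 2)(p + 1) = 0 at p ∈ {-1, 2, 3}; ∂h/∂q = -12(q - 1)(q + 4) = 0 at q ∈ {-4, 1}.
The Hessian is diagonal: diag(h_pp, h_qq). Second derivatives: h_pp(-1)=-288, h_pp(2)=72, h_pp(3)=-96; h_qq(-4)=60, h_qq(1)=-60.
Local maxima occur where both diagonal entries negative: (-1, 1), (3, 1). Count: 2.

2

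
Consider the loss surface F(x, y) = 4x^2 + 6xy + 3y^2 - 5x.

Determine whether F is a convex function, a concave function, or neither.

F is quadratic, so its Hessian is the constant matrix H = [[8, 6], [6, 6]].
det(H) = 12, tr(H) = 14.
det(H) > 0 and tr(H) > 0, so H is positive definite everywhere: convex.

convex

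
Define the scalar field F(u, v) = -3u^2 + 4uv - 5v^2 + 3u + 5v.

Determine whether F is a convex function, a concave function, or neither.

F is quadratic, so its Hessian is the constant matrix H = [[-6, 4], [4, -10]].
det(H) = 44, tr(H) = -16.
det(H) > 0 and tr(H) < 0, so H is negative definite everywhere: concave.

concave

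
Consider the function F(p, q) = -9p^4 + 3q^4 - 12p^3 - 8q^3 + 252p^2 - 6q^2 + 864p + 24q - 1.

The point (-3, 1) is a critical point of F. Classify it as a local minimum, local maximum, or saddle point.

The mixed partial ∂²F/∂p∂q is 0, so the Hessian at any point is diag(F_pp, F_qq) = diag(36(-3p^2 - 2p + 14), 12(3q^2 - 4q - 1)).
At (-3, 1): H = diag(-252, -24).
Both eigenvalues are negative, so H is negative definite: a local maximum.

local maximum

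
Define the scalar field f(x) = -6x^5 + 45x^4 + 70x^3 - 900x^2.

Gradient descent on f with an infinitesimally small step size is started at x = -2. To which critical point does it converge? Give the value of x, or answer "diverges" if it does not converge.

-3

f'(x) = -30x(x - 5)(x - 4)(x + 3), so f'(-2) = 2520.
Gradient descent moves in the -f' direction, i.e. x is decreasing.
The nearest critical point in that direction is x = -3, where f'' = 5040 > 0 (a local minimum). The iterate converges there.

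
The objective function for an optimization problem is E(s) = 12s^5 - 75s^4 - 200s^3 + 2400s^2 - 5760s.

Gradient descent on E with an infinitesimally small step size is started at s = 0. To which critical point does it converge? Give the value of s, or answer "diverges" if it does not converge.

2

E'(s) = 60(s - 4)(s - 3)(s - 2)(s + 4), so E'(0) = -5760.
Gradient descent moves in the -E' direction, i.e. s is increasing.
The nearest critical point in that direction is s = 2, where E'' = 720 > 0 (a local minimum). The iterate converges there.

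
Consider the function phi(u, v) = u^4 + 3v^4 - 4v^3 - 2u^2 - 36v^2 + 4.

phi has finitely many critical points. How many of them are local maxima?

phi separates as a function of u plus a function of v, so ∇phi=0 decouples.
∂phi/∂u = 4u(u - 1)(u + 1) = 0 at u ∈ {-1, 0, 1}; ∂phi/∂v = 12v(v - 3)(v + 2) = 0 at v ∈ {-2, 0, 3}.
The Hessian is diagonal: diag(phi_uu, phi_vv). Second derivatives: phi_uu(-1)=8, phi_uu(0)=-4, phi_uu(1)=8; phi_vv(-2)=120, phi_vv(0)=-72, phi_vv(3)=180.
Local maxima occur where both diagonal entries negative: (0, 0). Count: 1.

1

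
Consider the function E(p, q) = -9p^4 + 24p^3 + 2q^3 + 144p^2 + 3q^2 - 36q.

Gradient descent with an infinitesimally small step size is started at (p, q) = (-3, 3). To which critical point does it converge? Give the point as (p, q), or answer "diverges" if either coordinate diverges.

diverges

E is separable, so gradient descent decouples: p follows -∂E/∂p, q follows -∂E/∂q.
∂E/∂p = -36p(p - 4)(p + 2); at p=-3 this is 756, so p decreases.
∂E/∂q = 6(q - 2)(q + 3); at q=3 this is 36, so q decreases.
The p-coordinate has no critical point in that direction and runs off to infinity.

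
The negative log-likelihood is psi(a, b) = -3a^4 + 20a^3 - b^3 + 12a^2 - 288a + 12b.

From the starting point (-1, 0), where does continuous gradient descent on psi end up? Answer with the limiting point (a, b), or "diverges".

(3, -2)

psi is separable, so gradient descent decouples: a follows -∂psi/∂a, b follows -∂psi/∂b.
∂psi/∂a = -12(a - 4)(a - 3)(a + 2); at a=-1 this is -240, so a increases.
∂psi/∂b = -3(b - 2)(b + 2); at b=0 this is 12, so b decreases.
a converges to its nearest critical value 3 (a local min of the a-part); b converges to -2. The iterate converges to (3, -2).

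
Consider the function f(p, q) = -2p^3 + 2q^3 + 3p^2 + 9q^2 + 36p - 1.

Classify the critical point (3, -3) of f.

local maximum

The mixed partial ∂²f/∂p∂q is 0, so the Hessian at any point is diag(f_pp, f_qq) = diag(6(-2p + 1), 6(2q + 3)).
At (3, -3): H = diag(-30, -18).
Both eigenvalues are negative, so H is negative definite: a local maximum.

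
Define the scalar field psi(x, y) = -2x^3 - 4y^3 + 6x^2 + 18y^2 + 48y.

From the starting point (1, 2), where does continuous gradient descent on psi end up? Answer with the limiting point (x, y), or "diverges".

(0, -1)

psi is separable, so gradient descent decouples: x follows -∂psi/∂x, y follows -∂psi/∂y.
∂psi/∂x = -6x(x - 2); at x=1 this is 6, so x decreases.
∂psi/∂y = -12(y - 4)(y + 1); at y=2 this is 72, so y decreases.
x converges to its nearest critical value 0 (a local min of the x-part); y converges to -1. The iterate converges to (0, -1).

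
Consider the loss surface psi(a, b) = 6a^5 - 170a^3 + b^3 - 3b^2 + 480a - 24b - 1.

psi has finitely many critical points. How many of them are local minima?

2

psi separates as a function of a plus a function of b, so ∇psi=0 decouples.
∂psi/∂a = 30(a - 4)(a - 1)(a + 1)(a + 4) = 0 at a ∈ {-4, -1, 1, 4}; ∂psi/∂b = 3(b - 4)(b + 2) = 0 at b ∈ {-2, 4}.
The Hessian is diagonal: diag(psi_aa, psi_bb). Second derivatives: psi_aa(-4)=-3600, psi_aa(-1)=900, psi_aa(1)=-900, psi_aa(4)=3600; psi_bb(-2)=-18, psi_bb(4)=18.
Local minima occur where both diagonal entries positive: (-1, 4), (4, 4). Count: 2.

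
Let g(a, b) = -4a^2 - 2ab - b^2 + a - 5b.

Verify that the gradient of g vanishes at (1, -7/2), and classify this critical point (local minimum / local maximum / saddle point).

∇g = (-8a - 2b + 1, -2a - 2b - 5); substituting (1, -7/2) gives ∇g = (0, 0), so (1, -7/2) is indeed a critical point.
The Hessian of g is constant: H = [[-8, -2], [-2, -2]].
det(H) = (-8)·(-2) − (-2)² = 12.
det(H) > 0 and tr(H) = -10 < 0, so H is negative definite and the point is a local maximum.

local maximum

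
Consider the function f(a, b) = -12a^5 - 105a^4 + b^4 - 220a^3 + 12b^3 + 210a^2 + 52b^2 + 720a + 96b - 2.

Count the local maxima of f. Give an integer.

2

f separates as a function of a plus a function of b, so ∇f=0 decouples.
∂f/∂a = -60(a - 1)(a + 1)(a + 3)(a + 4) = 0 at a ∈ {-4, -3, -1, 1}; ∂f/∂b = 4(b + 2)(b + 3)(b + 4) = 0 at b ∈ {-4, -3, -2}.
The Hessian is diagonal: diag(f_aa, f_bb). Second derivatives: f_aa(-4)=900, f_aa(-3)=-480, f_aa(-1)=720, f_aa(1)=-2400; f_bb(-4)=8, f_bb(-3)=-4, f_bb(-2)=8.
Local maxima occur where both diagonal entries negative: (-3, -3), (1, -3). Count: 2.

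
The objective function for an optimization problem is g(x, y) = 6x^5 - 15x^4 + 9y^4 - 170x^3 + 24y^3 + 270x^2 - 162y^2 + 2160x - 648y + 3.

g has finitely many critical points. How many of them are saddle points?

g separates as a function of x plus a function of y, so ∇g=0 decouples.
∂g/∂x = 30(x - 4)(x - 3)(x + 2)(x + 3) = 0 at x ∈ {-3, -2, 3, 4}; ∂g/∂y = 36(y - 3)(y + 2)(y + 3) = 0 at y ∈ {-3, -2, 3}.
The Hessian is diagonal: diag(g_xx, g_yy). Second derivatives: g_xx(-3)=-1260, g_xx(-2)=900, g_xx(3)=-900, g_xx(4)=1260; g_yy(-3)=216, g_yy(-2)=-180, g_yy(3)=1080.
Saddle points occur where the two diagonal entries have opposite signs: (-3, -3), (-3, 3), (-2, -2), (3, -3), (3, 3), (4, -2). Count: 6.

6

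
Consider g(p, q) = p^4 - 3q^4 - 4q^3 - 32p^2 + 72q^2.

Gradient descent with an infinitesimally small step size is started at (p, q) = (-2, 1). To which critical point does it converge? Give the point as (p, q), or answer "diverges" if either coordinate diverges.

g is separable, so gradient descent decouples: p follows -∂g/∂p, q follows -∂g/∂q.
∂g/∂p = 4p(p - 4)(p + 4); at p=-2 this is 96, so p decreases.
∂g/∂q = -12q(q - 3)(q + 4); at q=1 this is 120, so q decreases.
p converges to its nearest critical value -4 (a local min of the p-part); q converges to 0. The iterate converges to (-4, 0).

(-4, 0)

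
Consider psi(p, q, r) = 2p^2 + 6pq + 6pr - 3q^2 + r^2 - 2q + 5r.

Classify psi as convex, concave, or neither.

psi is quadratic, so its Hessian is the constant matrix H = [[4, 6, 6], [6, -6, 0], [6, 0, 2]].
Leading principal minors: 4, -60, 96.
Neither pattern holds ⇒ H is indefinite ⇒ neither convex nor concave.

neither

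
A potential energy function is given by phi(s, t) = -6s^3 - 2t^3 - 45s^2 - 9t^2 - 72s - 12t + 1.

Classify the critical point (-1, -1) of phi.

local maximum

The mixed partial ∂²phi/∂s∂t is 0, so the Hessian at any point is diag(phi_ss, phi_tt) = diag(-18(2s + 5), -6(2t + 3)).
At (-1, -1): H = diag(-54, -6).
Both eigenvalues are negative, so H is negative definite: a local maximum.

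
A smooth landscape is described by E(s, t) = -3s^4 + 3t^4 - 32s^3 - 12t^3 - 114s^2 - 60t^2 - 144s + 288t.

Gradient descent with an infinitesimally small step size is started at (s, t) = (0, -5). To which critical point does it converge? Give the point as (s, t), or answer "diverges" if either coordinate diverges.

diverges

E is separable, so gradient descent decouples: s follows -∂E/∂s, t follows -∂E/∂t.
∂E/∂s = -12(s + 1)(s + 3)(s + 4); at s=0 this is -144, so s increases.
∂E/∂t = 12(t - 4)(t - 2)(t + 3); at t=-5 this is -1512, so t increases.
The s-coordinate has no critical point in that direction and runs off to infinity.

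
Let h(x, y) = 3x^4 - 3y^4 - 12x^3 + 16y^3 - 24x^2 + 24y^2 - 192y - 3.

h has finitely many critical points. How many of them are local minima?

h separates as a function of x plus a function of y, so ∇h=0 decouples.
∂h/∂x = 12x(x - 4)(x + 1) = 0 at x ∈ {-1, 0, 4}; ∂h/∂y = -12(y - 4)(y - 2)(y + 2) = 0 at y ∈ {-2, 2, 4}.
The Hessian is diagonal: diag(h_xx, h_yy). Second derivatives: h_xx(-1)=60, h_xx(0)=-48, h_xx(4)=240; h_yy(-2)=-288, h_yy(2)=96, h_yy(4)=-144.
Local minima occur where both diagonal entries positive: (-1, 2), (4, 2). Count: 2.

2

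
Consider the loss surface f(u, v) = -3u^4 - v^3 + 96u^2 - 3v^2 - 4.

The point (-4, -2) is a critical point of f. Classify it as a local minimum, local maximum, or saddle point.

saddle point

The mixed partial ∂²f/∂u∂v is 0, so the Hessian at any point is diag(f_uu, f_vv) = diag(12(-3u^2 + 16), -6(v + 1)).
At (-4, -2): H = diag(-384, 6).
The eigenvalues have opposite signs, so H is indefinite: a saddle point.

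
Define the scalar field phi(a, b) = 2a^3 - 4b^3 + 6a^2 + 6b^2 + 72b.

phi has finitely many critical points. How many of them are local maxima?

1

phi separates as a function of a plus a function of b, so ∇phi=0 decouples.
∂phi/∂a = 6a(a + 2) = 0 at a ∈ {-2, 0}; ∂phi/∂b = -12(b - 3)(b + 2) = 0 at b ∈ {-2, 3}.
The Hessian is diagonal: diag(phi_aa, phi_bb). Second derivatives: phi_aa(-2)=-12, phi_aa(0)=12; phi_bb(-2)=60, phi_bb(3)=-60.
Local maxima occur where both diagonal entries negative: (-2, 3). Count: 1.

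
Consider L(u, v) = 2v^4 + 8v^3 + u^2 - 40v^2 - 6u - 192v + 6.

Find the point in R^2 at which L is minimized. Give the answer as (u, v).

(3, 3)

L(u,v) separates as P(u) + Q(v) + 6, so its minimum is min P + min Q + 6.
P'(u) = 2u - 6 vanishes at u ∈ {3}; Q'(v) = 8(v - 3)(v + 2)(v + 4) vanishes at v ∈ {-4, -2, 3}.
Local minima of P (where P''>0): P(3)=-9. Local minima of Q: Q(-4)=128, Q(3)=-558.
So the global minimum of L is P(3) + Q(3) + 6 = -9 − 558 + 6 = -561, attained at (3, 3).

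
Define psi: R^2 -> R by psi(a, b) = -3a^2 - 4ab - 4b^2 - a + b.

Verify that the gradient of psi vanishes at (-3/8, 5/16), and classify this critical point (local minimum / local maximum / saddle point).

local maximum

∇psi = (-6a - 4b - 1, -4a - 8b + 1); substituting (-3/8, 5/16) gives ∇psi = (0, 0), so (-3/8, 5/16) is indeed a critical point.
The Hessian of psi is constant: H = [[-6, -4], [-4, -8]].
det(H) = (-6)·(-8) − (-4)² = 32.
det(H) > 0 and tr(H) = -14 < 0, so H is negative definite and the point is a local maximum.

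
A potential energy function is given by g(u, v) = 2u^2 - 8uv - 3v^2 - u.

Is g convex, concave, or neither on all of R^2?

g is quadratic, so its Hessian is the constant matrix H = [[4, -8], [-8, -6]].
det(H) = -88, tr(H) = -2.
det(H) < 0, so H is indefinite: neither convex nor concave.

neither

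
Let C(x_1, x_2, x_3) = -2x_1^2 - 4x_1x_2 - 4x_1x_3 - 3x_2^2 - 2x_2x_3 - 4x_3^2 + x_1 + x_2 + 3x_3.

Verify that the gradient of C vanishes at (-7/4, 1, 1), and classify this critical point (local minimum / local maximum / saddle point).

∇C = (-4x_1 - 4x_2 - 4x_3 + 1, -4x_1 - 6x_2 - 2x_3 + 1, -4x_1 - 2x_2 - 8x_3 + 3); substituting (-7/4, 1, 1) gives ∇C = (0, 0, 0), so (-7/4, 1, 1) is indeed a critical point.
The Hessian is constant: H = [[-4, -4, -4], [-4, -6, -2], [-4, -2, -8]].
Leading principal minors: Δ₁ = -4, Δ₂ = 8, Δ₃ = -16.
The minors alternate sign starting negative (−, +, −), so H is negative definite: a local maximum.

local maximum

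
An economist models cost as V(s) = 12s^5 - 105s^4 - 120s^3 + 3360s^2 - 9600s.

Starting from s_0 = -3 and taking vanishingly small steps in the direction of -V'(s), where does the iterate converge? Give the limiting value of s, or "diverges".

V'(s) = 60(s - 5)(s - 4)(s - 2)(s + 4), so V'(-3) = -16800.
Gradient descent moves in the -V' direction, i.e. s is increasing.
The nearest critical point in that direction is s = 2, where V'' = 2160 > 0 (a local minimum). The iterate converges there.

2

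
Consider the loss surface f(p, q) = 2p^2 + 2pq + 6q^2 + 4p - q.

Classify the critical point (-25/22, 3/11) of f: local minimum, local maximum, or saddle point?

local minimum

The Hessian of f is constant: H = [[4, 2], [2, 12]].
det(H) = 4·12 − 2² = 44.
det(H) > 0 and tr(H) = 16 > 0, so H is positive definite and the point is a local minimum.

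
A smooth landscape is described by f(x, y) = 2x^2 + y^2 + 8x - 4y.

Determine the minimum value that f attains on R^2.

f(x,y) separates as P(x) + Q(y), so its minimum is min P + min Q.
P'(x) = 4x + 8 vanishes at x ∈ {-2}; Q'(y) = 2y - 4 vanishes at y ∈ {2}.
Local minima of P (where P''>0): P(-2)=-8. Local minima of Q: Q(2)=-4.
So the global minimum of f is P(-2) + Q(2) = -8 − 4 = -12, attained at (-2, 2).

-12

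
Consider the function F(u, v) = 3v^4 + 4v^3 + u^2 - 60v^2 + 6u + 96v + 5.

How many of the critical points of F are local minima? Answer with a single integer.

F separates as a function of u plus a function of v, so ∇F=0 decouples.
∂F/∂u = 2(u + 3) = 0 at u ∈ {-3}; ∂F/∂v = 12(v - 2)(v - 1)(v + 4) = 0 at v ∈ {-4, 1, 2}.
The Hessian is diagonal: diag(F_uu, F_vv). Second derivatives: F_uu(-3)=2; F_vv(-4)=360, F_vv(1)=-60, F_vv(2)=72.
Local minima occur where both diagonal entries positive: (-3, -4), (-3, 2). Count: 2.

2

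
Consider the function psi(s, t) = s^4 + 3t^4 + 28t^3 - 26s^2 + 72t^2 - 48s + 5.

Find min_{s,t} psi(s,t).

-347

psi(s,t) separates as P(s) + Q(t) + 5, so its minimum is min P + min Q + 5.
P'(s) = 4(s - 4)(s + 1)(s + 3) vanishes at s ∈ {-3, -1, 4}; Q'(t) = 12t(t + 3)(t + 4) vanishes at t ∈ {-4, -3, 0}.
Local minima of P (where P''>0): P(-3)=-9, P(4)=-352. Local minima of Q: Q(-4)=128, Q(0)=0.
So the global minimum of psi is P(4) + Q(0) + 5 = -352 + 0 + 5 = -347, attained at (4, 0).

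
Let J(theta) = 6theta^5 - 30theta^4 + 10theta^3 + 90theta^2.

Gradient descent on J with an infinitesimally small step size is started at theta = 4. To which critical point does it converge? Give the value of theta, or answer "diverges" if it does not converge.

J'(theta) = 30theta(theta - 3)(theta - 2)(theta + 1), so J'(4) = 1200.
Gradient descent moves in the -J' direction, i.e. theta is decreasing.
The nearest critical point in that direction is theta = 3, where J'' = 360 > 0 (a local minimum). The iterate converges there.

3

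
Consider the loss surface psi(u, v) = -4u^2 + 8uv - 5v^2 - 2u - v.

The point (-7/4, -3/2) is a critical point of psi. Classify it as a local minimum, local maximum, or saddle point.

The Hessian of psi is constant: H = [[-8, 8], [8, -10]].
det(H) = (-8)·(-10) − 8² = 16.
det(H) > 0 and tr(H) = -18 < 0, so H is negative definite and the point is a local maximum.

local maximum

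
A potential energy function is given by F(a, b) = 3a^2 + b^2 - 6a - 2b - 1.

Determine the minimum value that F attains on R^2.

-5

F(a,b) separates as P(a) + Q(b) − 1, so its minimum is min P + min Q − 1.
P'(a) = 6a - 6 vanishes at a ∈ {1}; Q'(b) = 2b - 2 vanishes at b ∈ {1}.
Local minima of P (where P''>0): P(1)=-3. Local minima of Q: Q(1)=-1.
So the global minimum of F is P(1) + Q(1) − 1 = -3 − 1 − 1 = -5, attained at (1, 1).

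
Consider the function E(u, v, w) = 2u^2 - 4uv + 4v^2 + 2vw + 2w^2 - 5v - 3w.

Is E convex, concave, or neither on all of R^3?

convex

E is quadratic, so its Hessian is the constant matrix H = [[4, -4, 0], [-4, 8, 2], [0, 2, 4]].
Leading principal minors: 4, 16, 48.
All positive ⇒ H ≻ 0 ⇒ convex.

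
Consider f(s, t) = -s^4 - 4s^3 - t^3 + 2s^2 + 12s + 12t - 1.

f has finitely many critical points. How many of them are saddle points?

3

f separates as a function of s plus a function of t, so ∇f=0 decouples.
∂f/∂s = -4(s - 1)(s + 1)(s + 3) = 0 at s ∈ {-3, -1, 1}; ∂f/∂t = -3(t - 2)(t + 2) = 0 at t ∈ {-2, 2}.
The Hessian is diagonal: diag(f_ss, f_tt). Second derivatives: f_ss(-3)=-32, f_ss(-1)=16, f_ss(1)=-32; f_tt(-2)=12, f_tt(2)=-12.
Saddle points occur where the two diagonal entries have opposite signs: (-3, -2), (-1, 2), (1, -2). Count: 3.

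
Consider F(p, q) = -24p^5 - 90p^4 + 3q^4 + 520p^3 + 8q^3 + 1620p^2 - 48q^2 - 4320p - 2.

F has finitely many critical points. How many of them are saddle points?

6

F separates as a function of p plus a function of q, so ∇F=0 decouples.
∂F/∂p = -120(p - 3)(p - 1)(p + 3)(p + 4) = 0 at p ∈ {-4, -3, 1, 3}; ∂F/∂q = 12q(q - 2)(q + 4) = 0 at q ∈ {-4, 0, 2}.
The Hessian is diagonal: diag(F_pp, F_qq). Second derivatives: F_pp(-4)=4200, F_pp(-3)=-2880, F_pp(1)=4800, F_pp(3)=-10080; F_qq(-4)=288, F_qq(0)=-96, F_qq(2)=144.
Saddle points occur where the two diagonal entries have opposite signs: (-4, 0), (-3, -4), (-3, 2), (1, 0), (3, -4), (3, 2). Count: 6.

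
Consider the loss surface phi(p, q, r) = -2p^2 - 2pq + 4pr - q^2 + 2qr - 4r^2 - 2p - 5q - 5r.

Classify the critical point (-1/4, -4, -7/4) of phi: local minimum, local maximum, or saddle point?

local maximum

The Hessian is constant: H = [[-4, -2, 4], [-2, -2, 2], [4, 2, -8]].
Leading principal minors: Δ₁ = -4, Δ₂ = 4, Δ₃ = -16.
The minors alternate sign starting negative (−, +, −), so H is negative definite: a local maximum.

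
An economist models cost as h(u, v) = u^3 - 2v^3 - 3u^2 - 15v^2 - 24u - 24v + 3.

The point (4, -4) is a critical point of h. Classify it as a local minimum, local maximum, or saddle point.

The mixed partial ∂²h/∂u∂v is 0, so the Hessian at any point is diag(h_uu, h_vv) = diag(6(u - 1), -6(2v + 5)).
At (4, -4): H = diag(18, 18).
Both eigenvalues are positive, so H is positive definite: a local minimum.

local minimum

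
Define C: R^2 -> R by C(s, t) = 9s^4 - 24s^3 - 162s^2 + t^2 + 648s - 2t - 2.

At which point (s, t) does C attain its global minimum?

C(s,t) separates as P(s) + Q(t) − 2, so its minimum is min P + min Q − 2.
P'(s) = 36(s - 3)(s - 2)(s + 3) vanishes at s ∈ {-3, 2, 3}; Q'(t) = 2(t - 1) vanishes at t ∈ {1}.
Local minima of P (where P''>0): P(-3)=-2025, P(3)=567. Local minima of Q: Q(1)=-1.
So the global minimum of C is P(-3) + Q(1) − 2 = -2025 − 1 − 2 = -2028, attained at (-3, 1).

(-3, 1)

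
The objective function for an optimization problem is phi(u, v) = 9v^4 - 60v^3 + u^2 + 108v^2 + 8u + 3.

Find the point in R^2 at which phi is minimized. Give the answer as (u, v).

(-4, 0)

phi(u,v) separates as P(u) + Q(v) + 3, so its minimum is min P + min Q + 3.
P'(u) = 2u + 8 vanishes at u ∈ {-4}; Q'(v) = 36v(v - 3)(v - 2) vanishes at v ∈ {0, 2, 3}.
Local minima of P (where P''>0): P(-4)=-16. Local minima of Q: Q(0)=0, Q(3)=81.
So the global minimum of phi is P(-4) + Q(0) + 3 = -16 + 0 + 3 = -13, attained at (-4, 0).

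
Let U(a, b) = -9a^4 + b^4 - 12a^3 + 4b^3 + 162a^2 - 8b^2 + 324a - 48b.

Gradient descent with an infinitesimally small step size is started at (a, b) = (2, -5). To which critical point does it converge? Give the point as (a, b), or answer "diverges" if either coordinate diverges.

(-1, -3)

U is separable, so gradient descent decouples: a follows -∂U/∂a, b follows -∂U/∂b.
∂U/∂a = -36(a - 3)(a + 1)(a + 3); at a=2 this is 540, so a decreases.
∂U/∂b = 4(b - 2)(b + 2)(b + 3); at b=-5 this is -168, so b increases.
a converges to its nearest critical value -1 (a local min of the a-part); b converges to -3. The iterate converges to (-1, -3).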